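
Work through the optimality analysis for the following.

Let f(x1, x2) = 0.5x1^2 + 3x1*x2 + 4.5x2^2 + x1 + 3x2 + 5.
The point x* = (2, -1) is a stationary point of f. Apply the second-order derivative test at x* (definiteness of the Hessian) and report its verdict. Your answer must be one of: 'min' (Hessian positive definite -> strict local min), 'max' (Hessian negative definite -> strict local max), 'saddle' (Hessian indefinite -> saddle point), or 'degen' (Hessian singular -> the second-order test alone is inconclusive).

Compute the Hessian H = grad^2 f:
  H = [[1, 3], [3, 9]]
Verify stationarity: grad f(x*) = H x* + g = (0, 0).
Eigenvalues of H: 0, 10.
H has a zero eigenvalue (singular; positive semidefinite but not definite), so H is neither positive definite, negative definite, nor indefinite. The second-order test alone is inconclusive -> degen.
(Indeed, f is constant along the null direction of H through x*, so x* is not a strict local extremum.)

degen


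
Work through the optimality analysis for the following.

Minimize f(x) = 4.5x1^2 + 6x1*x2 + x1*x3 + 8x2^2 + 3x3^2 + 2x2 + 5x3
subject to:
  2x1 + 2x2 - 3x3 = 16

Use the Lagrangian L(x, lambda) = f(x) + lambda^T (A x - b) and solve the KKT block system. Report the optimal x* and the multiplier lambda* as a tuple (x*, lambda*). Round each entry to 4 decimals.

Form the Lagrangian:
  L(x, lambda) = (1/2) x^T Q x + c^T x + lambda^T (A x - b)
Stationarity (grad_x L = 0): Q x + c + A^T lambda = 0.
Primal feasibility: A x = b.

This gives the KKT block system:
  [ Q   A^T ] [ x     ]   [-c ]
  [ A    0  ] [ lambda ] = [ b ]

Solving the linear system:
  x*      = (1.84, -0.0629, -4.1486)
  lambda* = (-6.0171)
  f(x*)   = 37.7029

x* = (1.84, -0.0629, -4.1486), lambda* = (-6.0171)


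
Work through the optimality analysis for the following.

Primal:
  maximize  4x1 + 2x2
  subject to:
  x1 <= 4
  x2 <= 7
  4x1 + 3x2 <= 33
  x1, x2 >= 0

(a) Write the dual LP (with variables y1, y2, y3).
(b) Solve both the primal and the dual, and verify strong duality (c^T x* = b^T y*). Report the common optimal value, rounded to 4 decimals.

The standard primal-dual pair for 'max c^T x s.t. A x <= b, x >= 0' is:
  Dual:  min b^T y  s.t.  A^T y >= c,  y >= 0.

So the dual LP is:
  minimize  4y1 + 7y2 + 33y3
  subject to:
    y1 + 4y3 >= 4
    y2 + 3y3 >= 2
    y1, y2, y3 >= 0

Solving the primal: x* = (4, 5.6667).
  primal value c^T x* = 27.3333.
Solving the dual: y* = (1.3333, 0, 0.6667).
  dual value b^T y* = 27.3333.
Strong duality: c^T x* = b^T y*. Confirmed.

27.3333


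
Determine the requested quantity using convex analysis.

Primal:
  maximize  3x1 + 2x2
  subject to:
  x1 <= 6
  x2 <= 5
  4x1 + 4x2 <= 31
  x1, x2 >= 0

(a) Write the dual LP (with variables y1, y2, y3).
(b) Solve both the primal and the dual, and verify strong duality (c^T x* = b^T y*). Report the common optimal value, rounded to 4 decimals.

The standard primal-dual pair for 'max c^T x s.t. A x <= b, x >= 0' is:
  Dual:  min b^T y  s.t.  A^T y >= c,  y >= 0.

So the dual LP is:
  minimize  6y1 + 5y2 + 31y3
  subject to:
    y1 + 4y3 >= 3
    y2 + 4y3 >= 2
    y1, y2, y3 >= 0

Solving the primal: x* = (6, 1.75).
  primal value c^T x* = 21.5.
Solving the dual: y* = (1, 0, 0.5).
  dual value b^T y* = 21.5.
Strong duality: c^T x* = b^T y*. Confirmed.

21.5


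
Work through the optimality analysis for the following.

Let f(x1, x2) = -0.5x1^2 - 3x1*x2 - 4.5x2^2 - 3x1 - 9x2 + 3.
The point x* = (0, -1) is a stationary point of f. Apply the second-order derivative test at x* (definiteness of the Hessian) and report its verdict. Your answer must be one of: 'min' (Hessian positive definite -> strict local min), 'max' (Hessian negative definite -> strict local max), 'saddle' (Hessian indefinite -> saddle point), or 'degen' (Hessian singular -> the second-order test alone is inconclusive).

Compute the Hessian H = grad^2 f:
  H = [[-1, -3], [-3, -9]]
Verify stationarity: grad f(x*) = H x* + g = (0, 0).
Eigenvalues of H: -10, 0.
H has a zero eigenvalue (singular; negative semidefinite but not definite), so H is neither positive definite, negative definite, nor indefinite. The second-order test alone is inconclusive -> degen.
(Indeed, f is constant along the null direction of H through x*, so x* is not a strict local extremum.)

degen


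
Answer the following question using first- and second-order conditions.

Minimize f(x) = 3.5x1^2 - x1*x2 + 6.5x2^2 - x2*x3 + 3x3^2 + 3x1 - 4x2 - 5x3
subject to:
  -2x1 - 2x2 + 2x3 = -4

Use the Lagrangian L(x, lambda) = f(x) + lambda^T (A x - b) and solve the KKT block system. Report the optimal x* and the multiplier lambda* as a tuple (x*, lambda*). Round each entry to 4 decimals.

Form the Lagrangian:
  L(x, lambda) = (1/2) x^T Q x + c^T x + lambda^T (A x - b)
Stationarity (grad_x L = 0): Q x + c + A^T lambda = 0.
Primal feasibility: A x = b.

This gives the KKT block system:
  [ Q   A^T ] [ x     ]   [-c ]
  [ A    0  ] [ lambda ] = [ b ]

Solving the linear system:
  x*      = (0.7902, 0.9317, -0.278)
  lambda* = (3.8)
  f(x*)   = 7.6171

x* = (0.7902, 0.9317, -0.278), lambda* = (3.8)


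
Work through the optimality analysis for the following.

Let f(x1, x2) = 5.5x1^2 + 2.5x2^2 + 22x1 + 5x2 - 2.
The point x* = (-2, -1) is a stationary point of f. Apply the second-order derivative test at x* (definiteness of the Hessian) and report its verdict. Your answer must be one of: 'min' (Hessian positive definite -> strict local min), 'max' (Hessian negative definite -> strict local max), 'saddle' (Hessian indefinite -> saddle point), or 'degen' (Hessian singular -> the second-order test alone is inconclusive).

Compute the Hessian H = grad^2 f:
  H = [[11, 0], [0, 5]]
Verify stationarity: grad f(x*) = H x* + g = (0, 0).
Eigenvalues of H: 5, 11.
Both eigenvalues > 0, so H is positive definite -> x* is a strict local min.

min


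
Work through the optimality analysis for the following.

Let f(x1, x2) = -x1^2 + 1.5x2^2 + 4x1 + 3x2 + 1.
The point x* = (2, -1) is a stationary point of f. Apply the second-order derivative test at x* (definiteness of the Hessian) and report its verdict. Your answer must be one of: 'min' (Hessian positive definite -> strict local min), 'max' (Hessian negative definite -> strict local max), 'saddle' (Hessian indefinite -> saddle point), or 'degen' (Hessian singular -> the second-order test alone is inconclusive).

Compute the Hessian H = grad^2 f:
  H = [[-2, 0], [0, 3]]
Verify stationarity: grad f(x*) = H x* + g = (0, 0).
Eigenvalues of H: -2, 3.
Eigenvalues have mixed signs, so H is indefinite -> x* is a saddle point.

saddle


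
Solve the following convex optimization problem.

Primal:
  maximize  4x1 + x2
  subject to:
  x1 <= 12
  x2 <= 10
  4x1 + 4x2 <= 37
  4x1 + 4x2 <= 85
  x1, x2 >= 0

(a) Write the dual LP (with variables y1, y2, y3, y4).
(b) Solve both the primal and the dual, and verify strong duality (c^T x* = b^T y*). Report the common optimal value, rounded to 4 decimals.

The standard primal-dual pair for 'max c^T x s.t. A x <= b, x >= 0' is:
  Dual:  min b^T y  s.t.  A^T y >= c,  y >= 0.

So the dual LP is:
  minimize  12y1 + 10y2 + 37y3 + 85y4
  subject to:
    y1 + 4y3 + 4y4 >= 4
    y2 + 4y3 + 4y4 >= 1
    y1, y2, y3, y4 >= 0

Solving the primal: x* = (9.25, 0).
  primal value c^T x* = 37.
Solving the dual: y* = (0, 0, 1, 0).
  dual value b^T y* = 37.
Strong duality: c^T x* = b^T y*. Confirmed.

37


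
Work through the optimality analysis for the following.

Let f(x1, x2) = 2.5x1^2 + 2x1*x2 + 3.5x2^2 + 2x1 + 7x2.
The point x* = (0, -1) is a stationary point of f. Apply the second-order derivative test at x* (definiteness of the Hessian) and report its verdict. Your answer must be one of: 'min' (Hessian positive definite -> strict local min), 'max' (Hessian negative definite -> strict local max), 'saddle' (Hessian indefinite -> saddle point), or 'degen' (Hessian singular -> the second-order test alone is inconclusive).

Compute the Hessian H = grad^2 f:
  H = [[5, 2], [2, 7]]
Verify stationarity: grad f(x*) = H x* + g = (0, 0).
Eigenvalues of H: 3.7639, 8.2361.
Both eigenvalues > 0, so H is positive definite -> x* is a strict local min.

min


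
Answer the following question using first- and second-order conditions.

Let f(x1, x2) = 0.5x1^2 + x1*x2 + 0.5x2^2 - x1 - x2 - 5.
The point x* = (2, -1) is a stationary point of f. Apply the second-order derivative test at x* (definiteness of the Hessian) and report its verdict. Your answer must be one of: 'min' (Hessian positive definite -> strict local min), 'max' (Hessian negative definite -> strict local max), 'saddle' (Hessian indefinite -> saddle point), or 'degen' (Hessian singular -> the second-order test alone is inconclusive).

Compute the Hessian H = grad^2 f:
  H = [[1, 1], [1, 1]]
Verify stationarity: grad f(x*) = H x* + g = (0, 0).
Eigenvalues of H: 0, 2.
H has a zero eigenvalue (singular; positive semidefinite but not definite), so H is neither positive definite, negative definite, nor indefinite. The second-order test alone is inconclusive -> degen.
(Indeed, f is constant along the null direction of H through x*, so x* is not a strict local extremum.)

degen


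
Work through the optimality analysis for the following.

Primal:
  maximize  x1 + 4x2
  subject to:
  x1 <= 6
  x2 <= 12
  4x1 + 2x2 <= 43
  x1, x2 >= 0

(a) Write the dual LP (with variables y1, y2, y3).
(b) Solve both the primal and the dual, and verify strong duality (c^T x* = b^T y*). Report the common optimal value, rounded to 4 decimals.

The standard primal-dual pair for 'max c^T x s.t. A x <= b, x >= 0' is:
  Dual:  min b^T y  s.t.  A^T y >= c,  y >= 0.

So the dual LP is:
  minimize  6y1 + 12y2 + 43y3
  subject to:
    y1 + 4y3 >= 1
    y2 + 2y3 >= 4
    y1, y2, y3 >= 0

Solving the primal: x* = (4.75, 12).
  primal value c^T x* = 52.75.
Solving the dual: y* = (0, 3.5, 0.25).
  dual value b^T y* = 52.75.
Strong duality: c^T x* = b^T y*. Confirmed.

52.75


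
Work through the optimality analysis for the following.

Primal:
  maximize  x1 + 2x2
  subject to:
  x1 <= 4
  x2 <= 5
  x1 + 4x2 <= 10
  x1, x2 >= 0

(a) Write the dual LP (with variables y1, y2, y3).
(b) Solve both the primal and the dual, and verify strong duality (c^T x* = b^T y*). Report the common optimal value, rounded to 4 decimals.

The standard primal-dual pair for 'max c^T x s.t. A x <= b, x >= 0' is:
  Dual:  min b^T y  s.t.  A^T y >= c,  y >= 0.

So the dual LP is:
  minimize  4y1 + 5y2 + 10y3
  subject to:
    y1 + y3 >= 1
    y2 + 4y3 >= 2
    y1, y2, y3 >= 0

Solving the primal: x* = (4, 1.5).
  primal value c^T x* = 7.
Solving the dual: y* = (0.5, 0, 0.5).
  dual value b^T y* = 7.
Strong duality: c^T x* = b^T y*. Confirmed.

7


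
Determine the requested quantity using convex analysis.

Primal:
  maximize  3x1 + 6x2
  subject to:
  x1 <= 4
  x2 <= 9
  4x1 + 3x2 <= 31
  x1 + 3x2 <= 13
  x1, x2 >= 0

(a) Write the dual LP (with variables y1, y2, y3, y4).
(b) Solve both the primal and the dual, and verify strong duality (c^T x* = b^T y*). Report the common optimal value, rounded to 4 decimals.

The standard primal-dual pair for 'max c^T x s.t. A x <= b, x >= 0' is:
  Dual:  min b^T y  s.t.  A^T y >= c,  y >= 0.

So the dual LP is:
  minimize  4y1 + 9y2 + 31y3 + 13y4
  subject to:
    y1 + 4y3 + y4 >= 3
    y2 + 3y3 + 3y4 >= 6
    y1, y2, y3, y4 >= 0

Solving the primal: x* = (4, 3).
  primal value c^T x* = 30.
Solving the dual: y* = (1, 0, 0, 2).
  dual value b^T y* = 30.
Strong duality: c^T x* = b^T y*. Confirmed.

30


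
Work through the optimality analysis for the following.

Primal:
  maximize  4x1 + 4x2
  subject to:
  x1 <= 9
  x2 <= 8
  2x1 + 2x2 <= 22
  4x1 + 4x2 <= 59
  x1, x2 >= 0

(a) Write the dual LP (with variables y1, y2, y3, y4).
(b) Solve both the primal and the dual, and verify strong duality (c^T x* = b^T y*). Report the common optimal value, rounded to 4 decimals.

The standard primal-dual pair for 'max c^T x s.t. A x <= b, x >= 0' is:
  Dual:  min b^T y  s.t.  A^T y >= c,  y >= 0.

So the dual LP is:
  minimize  9y1 + 8y2 + 22y3 + 59y4
  subject to:
    y1 + 2y3 + 4y4 >= 4
    y2 + 2y3 + 4y4 >= 4
    y1, y2, y3, y4 >= 0

Solving the primal: x* = (3, 8).
  primal value c^T x* = 44.
Solving the dual: y* = (0, 0, 2, 0).
  dual value b^T y* = 44.
Strong duality: c^T x* = b^T y*. Confirmed.

44


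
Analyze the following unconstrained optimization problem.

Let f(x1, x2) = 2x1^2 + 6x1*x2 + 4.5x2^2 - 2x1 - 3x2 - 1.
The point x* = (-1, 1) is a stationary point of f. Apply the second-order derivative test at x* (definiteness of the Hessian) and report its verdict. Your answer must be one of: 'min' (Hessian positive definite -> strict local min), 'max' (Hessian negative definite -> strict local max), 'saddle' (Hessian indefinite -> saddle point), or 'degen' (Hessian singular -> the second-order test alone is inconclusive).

Compute the Hessian H = grad^2 f:
  H = [[4, 6], [6, 9]]
Verify stationarity: grad f(x*) = H x* + g = (0, 0).
Eigenvalues of H: 0, 13.
H has a zero eigenvalue (singular; positive semidefinite but not definite), so H is neither positive definite, negative definite, nor indefinite. The second-order test alone is inconclusive -> degen.
(Indeed, f is constant along the null direction of H through x*, so x* is not a strict local extremum.)

degen


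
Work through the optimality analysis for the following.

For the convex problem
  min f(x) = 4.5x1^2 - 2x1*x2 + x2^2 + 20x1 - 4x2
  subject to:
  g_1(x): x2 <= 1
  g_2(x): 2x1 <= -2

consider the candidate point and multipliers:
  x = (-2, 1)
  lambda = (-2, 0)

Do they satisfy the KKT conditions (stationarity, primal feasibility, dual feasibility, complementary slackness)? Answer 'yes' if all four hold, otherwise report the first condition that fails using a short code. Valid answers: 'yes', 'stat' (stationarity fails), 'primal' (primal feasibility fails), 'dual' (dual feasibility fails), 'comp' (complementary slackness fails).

Gradient of f: grad f(x) = Q x + c = (0, 2)
Constraint values g_i(x) = a_i^T x - b_i:
  g_1((-2, 1)) = 0
  g_2((-2, 1)) = -2
Stationarity residual: grad f(x) + sum_i lambda_i a_i = (0, 0)
  -> stationarity OK
Primal feasibility (all g_i <= 0): OK
Dual feasibility (all lambda_i >= 0): FAILS
Complementary slackness (lambda_i * g_i(x) = 0 for all i): OK

Verdict: the first failing condition is dual_feasibility -> dual.

dual


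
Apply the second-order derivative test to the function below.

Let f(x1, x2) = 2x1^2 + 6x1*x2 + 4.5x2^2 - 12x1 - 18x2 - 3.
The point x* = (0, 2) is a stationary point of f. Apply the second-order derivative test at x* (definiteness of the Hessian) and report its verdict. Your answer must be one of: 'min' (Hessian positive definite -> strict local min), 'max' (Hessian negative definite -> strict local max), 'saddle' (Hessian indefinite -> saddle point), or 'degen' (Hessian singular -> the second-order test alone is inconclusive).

Compute the Hessian H = grad^2 f:
  H = [[4, 6], [6, 9]]
Verify stationarity: grad f(x*) = H x* + g = (0, 0).
Eigenvalues of H: 0, 13.
H has a zero eigenvalue (singular; positive semidefinite but not definite), so H is neither positive definite, negative definite, nor indefinite. The second-order test alone is inconclusive -> degen.
(Indeed, f is constant along the null direction of H through x*, so x* is not a strict local extremum.)

degen


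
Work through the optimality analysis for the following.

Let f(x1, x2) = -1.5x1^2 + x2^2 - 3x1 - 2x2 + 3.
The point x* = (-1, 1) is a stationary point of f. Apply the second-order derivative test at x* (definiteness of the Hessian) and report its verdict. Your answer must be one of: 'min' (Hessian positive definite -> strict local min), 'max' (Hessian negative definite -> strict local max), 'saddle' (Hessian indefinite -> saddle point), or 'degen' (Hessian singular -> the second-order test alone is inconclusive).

Compute the Hessian H = grad^2 f:
  H = [[-3, 0], [0, 2]]
Verify stationarity: grad f(x*) = H x* + g = (0, 0).
Eigenvalues of H: -3, 2.
Eigenvalues have mixed signs, so H is indefinite -> x* is a saddle point.

saddle


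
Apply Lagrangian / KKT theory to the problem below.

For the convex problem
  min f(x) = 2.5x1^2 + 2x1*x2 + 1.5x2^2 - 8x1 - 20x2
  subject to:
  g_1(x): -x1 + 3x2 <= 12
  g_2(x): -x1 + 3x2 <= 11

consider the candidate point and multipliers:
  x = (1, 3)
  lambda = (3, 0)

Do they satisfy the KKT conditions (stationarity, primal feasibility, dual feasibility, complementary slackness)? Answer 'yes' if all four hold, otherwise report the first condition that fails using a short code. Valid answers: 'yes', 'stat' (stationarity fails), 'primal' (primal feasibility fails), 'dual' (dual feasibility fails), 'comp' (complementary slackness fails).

Gradient of f: grad f(x) = Q x + c = (3, -9)
Constraint values g_i(x) = a_i^T x - b_i:
  g_1((1, 3)) = -4
  g_2((1, 3)) = -3
Stationarity residual: grad f(x) + sum_i lambda_i a_i = (0, 0)
  -> stationarity OK
Primal feasibility (all g_i <= 0): OK
Dual feasibility (all lambda_i >= 0): OK
Complementary slackness (lambda_i * g_i(x) = 0 for all i): FAILS

Verdict: the first failing condition is complementary_slackness -> comp.

comp


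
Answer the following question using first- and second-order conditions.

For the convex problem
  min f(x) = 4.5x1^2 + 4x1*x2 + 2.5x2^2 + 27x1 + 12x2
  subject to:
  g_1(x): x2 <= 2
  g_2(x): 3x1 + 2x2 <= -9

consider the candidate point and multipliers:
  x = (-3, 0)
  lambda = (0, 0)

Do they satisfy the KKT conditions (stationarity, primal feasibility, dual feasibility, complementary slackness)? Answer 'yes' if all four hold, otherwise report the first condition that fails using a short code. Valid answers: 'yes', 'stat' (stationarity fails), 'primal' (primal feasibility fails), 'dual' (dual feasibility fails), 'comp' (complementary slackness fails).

Gradient of f: grad f(x) = Q x + c = (0, 0)
Constraint values g_i(x) = a_i^T x - b_i:
  g_1((-3, 0)) = -2
  g_2((-3, 0)) = 0
Stationarity residual: grad f(x) + sum_i lambda_i a_i = (0, 0)
  -> stationarity OK
Primal feasibility (all g_i <= 0): OK
Dual feasibility (all lambda_i >= 0): OK
Complementary slackness (lambda_i * g_i(x) = 0 for all i): OK

Verdict: yes, KKT holds.

yes


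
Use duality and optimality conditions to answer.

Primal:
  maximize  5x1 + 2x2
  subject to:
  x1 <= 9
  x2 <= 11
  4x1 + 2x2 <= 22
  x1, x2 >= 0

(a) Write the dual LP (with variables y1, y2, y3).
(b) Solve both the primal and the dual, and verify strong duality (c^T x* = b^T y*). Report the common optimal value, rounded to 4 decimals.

The standard primal-dual pair for 'max c^T x s.t. A x <= b, x >= 0' is:
  Dual:  min b^T y  s.t.  A^T y >= c,  y >= 0.

So the dual LP is:
  minimize  9y1 + 11y2 + 22y3
  subject to:
    y1 + 4y3 >= 5
    y2 + 2y3 >= 2
    y1, y2, y3 >= 0

Solving the primal: x* = (5.5, 0).
  primal value c^T x* = 27.5.
Solving the dual: y* = (0, 0, 1.25).
  dual value b^T y* = 27.5.
Strong duality: c^T x* = b^T y*. Confirmed.

27.5


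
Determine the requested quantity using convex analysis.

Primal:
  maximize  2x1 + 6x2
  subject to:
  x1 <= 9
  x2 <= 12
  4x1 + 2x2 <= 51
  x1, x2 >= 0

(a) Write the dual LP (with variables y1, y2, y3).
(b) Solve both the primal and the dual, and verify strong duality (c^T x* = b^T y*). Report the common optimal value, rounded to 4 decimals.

The standard primal-dual pair for 'max c^T x s.t. A x <= b, x >= 0' is:
  Dual:  min b^T y  s.t.  A^T y >= c,  y >= 0.

So the dual LP is:
  minimize  9y1 + 12y2 + 51y3
  subject to:
    y1 + 4y3 >= 2
    y2 + 2y3 >= 6
    y1, y2, y3 >= 0

Solving the primal: x* = (6.75, 12).
  primal value c^T x* = 85.5.
Solving the dual: y* = (0, 5, 0.5).
  dual value b^T y* = 85.5.
Strong duality: c^T x* = b^T y*. Confirmed.

85.5


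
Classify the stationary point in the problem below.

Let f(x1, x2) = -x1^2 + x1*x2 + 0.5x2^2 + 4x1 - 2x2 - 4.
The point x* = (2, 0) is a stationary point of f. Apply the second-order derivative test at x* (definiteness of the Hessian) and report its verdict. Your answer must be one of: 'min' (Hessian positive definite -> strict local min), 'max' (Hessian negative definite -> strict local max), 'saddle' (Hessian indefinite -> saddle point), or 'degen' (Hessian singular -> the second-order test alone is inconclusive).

Compute the Hessian H = grad^2 f:
  H = [[-2, 1], [1, 1]]
Verify stationarity: grad f(x*) = H x* + g = (0, 0).
Eigenvalues of H: -2.3028, 1.3028.
Eigenvalues have mixed signs, so H is indefinite -> x* is a saddle point.

saddle


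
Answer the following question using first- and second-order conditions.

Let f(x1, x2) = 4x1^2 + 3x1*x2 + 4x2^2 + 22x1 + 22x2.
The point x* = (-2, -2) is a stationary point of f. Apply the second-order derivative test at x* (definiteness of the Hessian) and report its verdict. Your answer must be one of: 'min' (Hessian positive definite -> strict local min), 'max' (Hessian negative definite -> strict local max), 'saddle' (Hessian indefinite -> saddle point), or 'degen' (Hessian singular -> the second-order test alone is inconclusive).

Compute the Hessian H = grad^2 f:
  H = [[8, 3], [3, 8]]
Verify stationarity: grad f(x*) = H x* + g = (0, 0).
Eigenvalues of H: 5, 11.
Both eigenvalues > 0, so H is positive definite -> x* is a strict local min.

min


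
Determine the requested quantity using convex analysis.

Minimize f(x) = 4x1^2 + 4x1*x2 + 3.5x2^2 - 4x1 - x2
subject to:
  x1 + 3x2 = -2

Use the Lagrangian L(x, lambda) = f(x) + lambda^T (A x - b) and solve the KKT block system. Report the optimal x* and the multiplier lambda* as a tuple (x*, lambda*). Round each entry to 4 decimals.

Form the Lagrangian:
  L(x, lambda) = (1/2) x^T Q x + c^T x + lambda^T (A x - b)
Stationarity (grad_x L = 0): Q x + c + A^T lambda = 0.
Primal feasibility: A x = b.

This gives the KKT block system:
  [ Q   A^T ] [ x     ]   [-c ]
  [ A    0  ] [ lambda ] = [ b ]

Solving the linear system:
  x*      = (0.7818, -0.9273)
  lambda* = (1.4545)
  f(x*)   = 0.3545

x* = (0.7818, -0.9273), lambda* = (1.4545)


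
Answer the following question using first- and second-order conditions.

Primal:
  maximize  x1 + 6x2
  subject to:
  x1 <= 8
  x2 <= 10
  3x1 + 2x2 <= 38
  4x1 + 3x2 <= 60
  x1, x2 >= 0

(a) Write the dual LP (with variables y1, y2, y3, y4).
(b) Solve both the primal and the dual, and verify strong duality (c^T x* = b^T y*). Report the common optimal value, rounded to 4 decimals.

The standard primal-dual pair for 'max c^T x s.t. A x <= b, x >= 0' is:
  Dual:  min b^T y  s.t.  A^T y >= c,  y >= 0.

So the dual LP is:
  minimize  8y1 + 10y2 + 38y3 + 60y4
  subject to:
    y1 + 3y3 + 4y4 >= 1
    y2 + 2y3 + 3y4 >= 6
    y1, y2, y3, y4 >= 0

Solving the primal: x* = (6, 10).
  primal value c^T x* = 66.
Solving the dual: y* = (0, 5.3333, 0.3333, 0).
  dual value b^T y* = 66.
Strong duality: c^T x* = b^T y*. Confirmed.

66


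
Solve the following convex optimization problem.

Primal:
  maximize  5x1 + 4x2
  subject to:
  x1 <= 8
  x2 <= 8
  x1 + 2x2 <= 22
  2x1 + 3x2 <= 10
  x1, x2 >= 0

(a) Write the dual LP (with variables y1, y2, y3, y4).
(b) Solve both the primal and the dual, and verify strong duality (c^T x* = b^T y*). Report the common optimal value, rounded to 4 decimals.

The standard primal-dual pair for 'max c^T x s.t. A x <= b, x >= 0' is:
  Dual:  min b^T y  s.t.  A^T y >= c,  y >= 0.

So the dual LP is:
  minimize  8y1 + 8y2 + 22y3 + 10y4
  subject to:
    y1 + y3 + 2y4 >= 5
    y2 + 2y3 + 3y4 >= 4
    y1, y2, y3, y4 >= 0

Solving the primal: x* = (5, 0).
  primal value c^T x* = 25.
Solving the dual: y* = (0, 0, 0, 2.5).
  dual value b^T y* = 25.
Strong duality: c^T x* = b^T y*. Confirmed.

25


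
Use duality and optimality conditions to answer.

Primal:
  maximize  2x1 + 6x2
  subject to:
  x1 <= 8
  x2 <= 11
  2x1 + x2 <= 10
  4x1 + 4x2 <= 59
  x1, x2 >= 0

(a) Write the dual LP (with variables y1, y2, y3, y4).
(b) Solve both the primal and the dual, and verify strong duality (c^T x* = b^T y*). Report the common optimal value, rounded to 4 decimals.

The standard primal-dual pair for 'max c^T x s.t. A x <= b, x >= 0' is:
  Dual:  min b^T y  s.t.  A^T y >= c,  y >= 0.

So the dual LP is:
  minimize  8y1 + 11y2 + 10y3 + 59y4
  subject to:
    y1 + 2y3 + 4y4 >= 2
    y2 + y3 + 4y4 >= 6
    y1, y2, y3, y4 >= 0

Solving the primal: x* = (0, 10).
  primal value c^T x* = 60.
Solving the dual: y* = (0, 0, 6, 0).
  dual value b^T y* = 60.
Strong duality: c^T x* = b^T y*. Confirmed.

60


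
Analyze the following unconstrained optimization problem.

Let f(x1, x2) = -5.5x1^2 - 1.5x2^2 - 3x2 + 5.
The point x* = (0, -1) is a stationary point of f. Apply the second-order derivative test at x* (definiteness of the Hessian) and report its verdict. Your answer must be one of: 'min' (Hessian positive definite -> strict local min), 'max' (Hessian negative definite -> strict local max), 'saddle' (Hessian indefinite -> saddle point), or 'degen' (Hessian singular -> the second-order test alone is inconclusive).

Compute the Hessian H = grad^2 f:
  H = [[-11, 0], [0, -3]]
Verify stationarity: grad f(x*) = H x* + g = (0, 0).
Eigenvalues of H: -11, -3.
Both eigenvalues < 0, so H is negative definite -> x* is a strict local max.

max


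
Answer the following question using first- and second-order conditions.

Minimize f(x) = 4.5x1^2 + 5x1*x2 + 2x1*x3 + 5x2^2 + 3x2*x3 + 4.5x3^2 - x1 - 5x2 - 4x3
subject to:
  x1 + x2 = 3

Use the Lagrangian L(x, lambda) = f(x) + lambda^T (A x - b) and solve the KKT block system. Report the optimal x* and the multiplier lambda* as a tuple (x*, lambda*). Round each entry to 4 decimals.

Form the Lagrangian:
  L(x, lambda) = (1/2) x^T Q x + c^T x + lambda^T (A x - b)
Stationarity (grad_x L = 0): Q x + c + A^T lambda = 0.
Primal feasibility: A x = b.

This gives the KKT block system:
  [ Q   A^T ] [ x     ]   [-c ]
  [ A    0  ] [ lambda ] = [ b ]

Solving the linear system:
  x*      = (1.175, 1.825, -0.425)
  lambda* = (-17.85)
  f(x*)   = 22.475

x* = (1.175, 1.825, -0.425), lambda* = (-17.85)


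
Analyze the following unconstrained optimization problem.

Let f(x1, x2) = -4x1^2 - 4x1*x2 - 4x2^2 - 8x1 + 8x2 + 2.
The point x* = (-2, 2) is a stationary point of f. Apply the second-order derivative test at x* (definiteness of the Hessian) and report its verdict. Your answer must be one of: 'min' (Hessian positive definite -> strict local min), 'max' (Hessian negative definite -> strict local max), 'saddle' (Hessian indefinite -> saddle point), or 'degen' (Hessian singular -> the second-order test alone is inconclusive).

Compute the Hessian H = grad^2 f:
  H = [[-8, -4], [-4, -8]]
Verify stationarity: grad f(x*) = H x* + g = (0, 0).
Eigenvalues of H: -12, -4.
Both eigenvalues < 0, so H is negative definite -> x* is a strict local max.

max


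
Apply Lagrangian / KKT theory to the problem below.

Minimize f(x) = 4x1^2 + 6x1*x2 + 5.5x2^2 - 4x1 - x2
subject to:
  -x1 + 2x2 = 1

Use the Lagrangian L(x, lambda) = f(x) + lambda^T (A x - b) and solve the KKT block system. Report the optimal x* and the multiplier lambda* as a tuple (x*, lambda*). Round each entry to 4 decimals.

Form the Lagrangian:
  L(x, lambda) = (1/2) x^T Q x + c^T x + lambda^T (A x - b)
Stationarity (grad_x L = 0): Q x + c + A^T lambda = 0.
Primal feasibility: A x = b.

This gives the KKT block system:
  [ Q   A^T ] [ x     ]   [-c ]
  [ A    0  ] [ lambda ] = [ b ]

Solving the linear system:
  x*      = (-0.0746, 0.4627)
  lambda* = (-1.8209)
  f(x*)   = 0.8284

x* = (-0.0746, 0.4627), lambda* = (-1.8209)


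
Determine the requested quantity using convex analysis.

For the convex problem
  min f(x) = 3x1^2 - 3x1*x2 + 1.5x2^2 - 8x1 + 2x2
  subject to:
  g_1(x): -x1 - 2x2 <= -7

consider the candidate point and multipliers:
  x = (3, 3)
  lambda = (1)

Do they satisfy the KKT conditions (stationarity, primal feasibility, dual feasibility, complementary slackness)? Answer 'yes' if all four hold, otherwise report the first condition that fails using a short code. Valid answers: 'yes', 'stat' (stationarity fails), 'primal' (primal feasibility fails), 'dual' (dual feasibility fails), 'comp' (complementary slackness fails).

Gradient of f: grad f(x) = Q x + c = (1, 2)
Constraint values g_i(x) = a_i^T x - b_i:
  g_1((3, 3)) = -2
Stationarity residual: grad f(x) + sum_i lambda_i a_i = (0, 0)
  -> stationarity OK
Primal feasibility (all g_i <= 0): OK
Dual feasibility (all lambda_i >= 0): OK
Complementary slackness (lambda_i * g_i(x) = 0 for all i): FAILS

Verdict: the first failing condition is complementary_slackness -> comp.

comp


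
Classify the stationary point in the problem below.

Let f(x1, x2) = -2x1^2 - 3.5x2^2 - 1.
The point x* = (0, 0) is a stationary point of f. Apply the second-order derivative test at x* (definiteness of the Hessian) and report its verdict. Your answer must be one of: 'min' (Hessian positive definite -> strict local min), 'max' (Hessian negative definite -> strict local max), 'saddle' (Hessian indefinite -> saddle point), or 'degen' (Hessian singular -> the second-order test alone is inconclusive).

Compute the Hessian H = grad^2 f:
  H = [[-4, 0], [0, -7]]
Verify stationarity: grad f(x*) = H x* + g = (0, 0).
Eigenvalues of H: -7, -4.
Both eigenvalues < 0, so H is negative definite -> x* is a strict local max.

max


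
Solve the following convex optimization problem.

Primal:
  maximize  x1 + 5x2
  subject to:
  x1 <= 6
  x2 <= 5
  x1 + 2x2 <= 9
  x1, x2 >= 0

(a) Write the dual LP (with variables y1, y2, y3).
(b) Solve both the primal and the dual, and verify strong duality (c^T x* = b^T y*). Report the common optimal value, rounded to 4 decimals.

The standard primal-dual pair for 'max c^T x s.t. A x <= b, x >= 0' is:
  Dual:  min b^T y  s.t.  A^T y >= c,  y >= 0.

So the dual LP is:
  minimize  6y1 + 5y2 + 9y3
  subject to:
    y1 + y3 >= 1
    y2 + 2y3 >= 5
    y1, y2, y3 >= 0

Solving the primal: x* = (0, 4.5).
  primal value c^T x* = 22.5.
Solving the dual: y* = (0, 0, 2.5).
  dual value b^T y* = 22.5.
Strong duality: c^T x* = b^T y*. Confirmed.

22.5


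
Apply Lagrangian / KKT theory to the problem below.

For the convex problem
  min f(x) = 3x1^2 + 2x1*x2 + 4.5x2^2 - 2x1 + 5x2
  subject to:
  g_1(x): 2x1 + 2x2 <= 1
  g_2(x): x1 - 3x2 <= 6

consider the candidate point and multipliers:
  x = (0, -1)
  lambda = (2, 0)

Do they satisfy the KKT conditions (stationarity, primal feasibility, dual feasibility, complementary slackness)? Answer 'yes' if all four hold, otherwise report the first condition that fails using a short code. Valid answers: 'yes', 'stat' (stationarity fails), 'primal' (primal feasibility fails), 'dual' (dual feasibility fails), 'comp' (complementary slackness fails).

Gradient of f: grad f(x) = Q x + c = (-4, -4)
Constraint values g_i(x) = a_i^T x - b_i:
  g_1((0, -1)) = -3
  g_2((0, -1)) = -3
Stationarity residual: grad f(x) + sum_i lambda_i a_i = (0, 0)
  -> stationarity OK
Primal feasibility (all g_i <= 0): OK
Dual feasibility (all lambda_i >= 0): OK
Complementary slackness (lambda_i * g_i(x) = 0 for all i): FAILS

Verdict: the first failing condition is complementary_slackness -> comp.

comp


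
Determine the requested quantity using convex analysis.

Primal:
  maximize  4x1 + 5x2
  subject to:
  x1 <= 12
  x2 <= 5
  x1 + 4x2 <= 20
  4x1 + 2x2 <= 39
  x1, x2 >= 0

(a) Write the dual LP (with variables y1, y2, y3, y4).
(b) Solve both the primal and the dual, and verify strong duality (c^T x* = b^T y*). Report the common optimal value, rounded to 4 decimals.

The standard primal-dual pair for 'max c^T x s.t. A x <= b, x >= 0' is:
  Dual:  min b^T y  s.t.  A^T y >= c,  y >= 0.

So the dual LP is:
  minimize  12y1 + 5y2 + 20y3 + 39y4
  subject to:
    y1 + y3 + 4y4 >= 4
    y2 + 4y3 + 2y4 >= 5
    y1, y2, y3, y4 >= 0

Solving the primal: x* = (8.2857, 2.9286).
  primal value c^T x* = 47.7857.
Solving the dual: y* = (0, 0, 0.8571, 0.7857).
  dual value b^T y* = 47.7857.
Strong duality: c^T x* = b^T y*. Confirmed.

47.7857


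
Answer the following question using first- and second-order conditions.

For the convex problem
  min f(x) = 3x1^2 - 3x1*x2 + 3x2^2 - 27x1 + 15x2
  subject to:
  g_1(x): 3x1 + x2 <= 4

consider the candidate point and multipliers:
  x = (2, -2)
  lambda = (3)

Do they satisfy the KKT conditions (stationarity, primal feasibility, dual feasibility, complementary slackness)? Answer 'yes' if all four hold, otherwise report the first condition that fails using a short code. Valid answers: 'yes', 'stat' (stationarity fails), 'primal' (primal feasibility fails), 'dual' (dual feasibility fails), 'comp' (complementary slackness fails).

Gradient of f: grad f(x) = Q x + c = (-9, -3)
Constraint values g_i(x) = a_i^T x - b_i:
  g_1((2, -2)) = 0
Stationarity residual: grad f(x) + sum_i lambda_i a_i = (0, 0)
  -> stationarity OK
Primal feasibility (all g_i <= 0): OK
Dual feasibility (all lambda_i >= 0): OK
Complementary slackness (lambda_i * g_i(x) = 0 for all i): OK

Verdict: yes, KKT holds.

yes


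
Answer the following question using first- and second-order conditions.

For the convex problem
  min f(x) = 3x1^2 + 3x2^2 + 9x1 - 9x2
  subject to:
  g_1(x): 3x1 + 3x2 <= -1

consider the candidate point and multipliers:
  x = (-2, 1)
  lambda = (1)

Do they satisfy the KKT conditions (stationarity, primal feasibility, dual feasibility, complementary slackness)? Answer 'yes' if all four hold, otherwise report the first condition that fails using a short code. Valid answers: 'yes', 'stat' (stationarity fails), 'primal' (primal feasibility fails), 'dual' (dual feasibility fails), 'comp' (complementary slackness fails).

Gradient of f: grad f(x) = Q x + c = (-3, -3)
Constraint values g_i(x) = a_i^T x - b_i:
  g_1((-2, 1)) = -2
Stationarity residual: grad f(x) + sum_i lambda_i a_i = (0, 0)
  -> stationarity OK
Primal feasibility (all g_i <= 0): OK
Dual feasibility (all lambda_i >= 0): OK
Complementary slackness (lambda_i * g_i(x) = 0 for all i): FAILS

Verdict: the first failing condition is complementary_slackness -> comp.

comp


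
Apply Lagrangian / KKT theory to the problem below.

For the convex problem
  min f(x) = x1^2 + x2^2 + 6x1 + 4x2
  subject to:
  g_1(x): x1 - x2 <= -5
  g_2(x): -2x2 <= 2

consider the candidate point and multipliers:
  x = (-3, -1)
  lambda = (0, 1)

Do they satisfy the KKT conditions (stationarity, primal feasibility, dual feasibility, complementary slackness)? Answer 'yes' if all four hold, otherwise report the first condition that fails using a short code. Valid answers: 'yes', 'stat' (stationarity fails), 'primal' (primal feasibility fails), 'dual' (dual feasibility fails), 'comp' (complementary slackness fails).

Gradient of f: grad f(x) = Q x + c = (0, 2)
Constraint values g_i(x) = a_i^T x - b_i:
  g_1((-3, -1)) = 3
  g_2((-3, -1)) = 0
Stationarity residual: grad f(x) + sum_i lambda_i a_i = (0, 0)
  -> stationarity OK
Primal feasibility (all g_i <= 0): FAILS
Dual feasibility (all lambda_i >= 0): OK
Complementary slackness (lambda_i * g_i(x) = 0 for all i): OK

Verdict: the first failing condition is primal_feasibility -> primal.

primal


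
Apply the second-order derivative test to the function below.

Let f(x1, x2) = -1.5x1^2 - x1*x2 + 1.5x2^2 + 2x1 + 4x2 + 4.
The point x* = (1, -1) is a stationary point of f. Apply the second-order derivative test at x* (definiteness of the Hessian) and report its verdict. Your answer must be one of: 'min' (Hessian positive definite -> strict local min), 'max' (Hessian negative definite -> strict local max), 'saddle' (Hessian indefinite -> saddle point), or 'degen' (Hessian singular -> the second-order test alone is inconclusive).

Compute the Hessian H = grad^2 f:
  H = [[-3, -1], [-1, 3]]
Verify stationarity: grad f(x*) = H x* + g = (0, 0).
Eigenvalues of H: -3.1623, 3.1623.
Eigenvalues have mixed signs, so H is indefinite -> x* is a saddle point.

saddle


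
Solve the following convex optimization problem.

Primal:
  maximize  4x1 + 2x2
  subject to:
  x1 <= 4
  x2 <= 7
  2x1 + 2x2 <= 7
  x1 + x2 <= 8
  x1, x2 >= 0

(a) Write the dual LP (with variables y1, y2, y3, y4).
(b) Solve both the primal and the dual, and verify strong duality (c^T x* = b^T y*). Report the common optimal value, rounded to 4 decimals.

The standard primal-dual pair for 'max c^T x s.t. A x <= b, x >= 0' is:
  Dual:  min b^T y  s.t.  A^T y >= c,  y >= 0.

So the dual LP is:
  minimize  4y1 + 7y2 + 7y3 + 8y4
  subject to:
    y1 + 2y3 + y4 >= 4
    y2 + 2y3 + y4 >= 2
    y1, y2, y3, y4 >= 0

Solving the primal: x* = (3.5, 0).
  primal value c^T x* = 14.
Solving the dual: y* = (0, 0, 2, 0).
  dual value b^T y* = 14.
Strong duality: c^T x* = b^T y*. Confirmed.

14


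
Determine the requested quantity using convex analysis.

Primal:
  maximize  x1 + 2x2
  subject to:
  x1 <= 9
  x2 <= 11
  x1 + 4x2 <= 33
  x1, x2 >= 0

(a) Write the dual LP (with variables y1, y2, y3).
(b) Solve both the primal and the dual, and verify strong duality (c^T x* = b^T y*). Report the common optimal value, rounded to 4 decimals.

The standard primal-dual pair for 'max c^T x s.t. A x <= b, x >= 0' is:
  Dual:  min b^T y  s.t.  A^T y >= c,  y >= 0.

So the dual LP is:
  minimize  9y1 + 11y2 + 33y3
  subject to:
    y1 + y3 >= 1
    y2 + 4y3 >= 2
    y1, y2, y3 >= 0

Solving the primal: x* = (9, 6).
  primal value c^T x* = 21.
Solving the dual: y* = (0.5, 0, 0.5).
  dual value b^T y* = 21.
Strong duality: c^T x* = b^T y*. Confirmed.

21


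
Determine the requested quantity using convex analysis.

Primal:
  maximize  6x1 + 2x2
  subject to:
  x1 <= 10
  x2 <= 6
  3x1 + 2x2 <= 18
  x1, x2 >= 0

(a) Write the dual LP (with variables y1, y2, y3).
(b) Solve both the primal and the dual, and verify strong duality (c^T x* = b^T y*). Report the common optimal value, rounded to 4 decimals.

The standard primal-dual pair for 'max c^T x s.t. A x <= b, x >= 0' is:
  Dual:  min b^T y  s.t.  A^T y >= c,  y >= 0.

So the dual LP is:
  minimize  10y1 + 6y2 + 18y3
  subject to:
    y1 + 3y3 >= 6
    y2 + 2y3 >= 2
    y1, y2, y3 >= 0

Solving the primal: x* = (6, 0).
  primal value c^T x* = 36.
Solving the dual: y* = (0, 0, 2).
  dual value b^T y* = 36.
Strong duality: c^T x* = b^T y*. Confirmed.

36


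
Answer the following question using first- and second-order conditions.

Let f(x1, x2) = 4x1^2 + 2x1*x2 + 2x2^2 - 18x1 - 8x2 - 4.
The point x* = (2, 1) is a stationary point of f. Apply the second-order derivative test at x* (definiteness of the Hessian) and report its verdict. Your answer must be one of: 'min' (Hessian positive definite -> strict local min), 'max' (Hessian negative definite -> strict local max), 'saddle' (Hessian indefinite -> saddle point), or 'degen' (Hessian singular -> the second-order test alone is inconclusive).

Compute the Hessian H = grad^2 f:
  H = [[8, 2], [2, 4]]
Verify stationarity: grad f(x*) = H x* + g = (0, 0).
Eigenvalues of H: 3.1716, 8.8284.
Both eigenvalues > 0, so H is positive definite -> x* is a strict local min.

min


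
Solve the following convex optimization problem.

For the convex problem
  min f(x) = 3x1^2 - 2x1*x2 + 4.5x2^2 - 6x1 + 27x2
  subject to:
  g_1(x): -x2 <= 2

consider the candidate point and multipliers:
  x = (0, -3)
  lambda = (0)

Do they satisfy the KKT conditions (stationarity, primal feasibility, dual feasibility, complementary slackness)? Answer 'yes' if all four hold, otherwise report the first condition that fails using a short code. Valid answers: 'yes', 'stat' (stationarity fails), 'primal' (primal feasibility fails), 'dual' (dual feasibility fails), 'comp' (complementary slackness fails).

Gradient of f: grad f(x) = Q x + c = (0, 0)
Constraint values g_i(x) = a_i^T x - b_i:
  g_1((0, -3)) = 1
Stationarity residual: grad f(x) + sum_i lambda_i a_i = (0, 0)
  -> stationarity OK
Primal feasibility (all g_i <= 0): FAILS
Dual feasibility (all lambda_i >= 0): OK
Complementary slackness (lambda_i * g_i(x) = 0 for all i): OK

Verdict: the first failing condition is primal_feasibility -> primal.

primal


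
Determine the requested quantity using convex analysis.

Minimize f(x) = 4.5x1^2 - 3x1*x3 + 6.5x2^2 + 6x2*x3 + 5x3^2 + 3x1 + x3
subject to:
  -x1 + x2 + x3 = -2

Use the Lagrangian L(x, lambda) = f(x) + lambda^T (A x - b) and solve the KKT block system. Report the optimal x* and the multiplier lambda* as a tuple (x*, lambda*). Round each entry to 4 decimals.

Form the Lagrangian:
  L(x, lambda) = (1/2) x^T Q x + c^T x + lambda^T (A x - b)
Stationarity (grad_x L = 0): Q x + c + A^T lambda = 0.
Primal feasibility: A x = b.

This gives the KKT block system:
  [ Q   A^T ] [ x     ]   [-c ]
  [ A    0  ] [ lambda ] = [ b ]

Solving the linear system:
  x*      = (0.7254, -0.5704, -0.7042)
  lambda* = (11.6408)
  f(x*)   = 12.3768

x* = (0.7254, -0.5704, -0.7042), lambda* = (11.6408)
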